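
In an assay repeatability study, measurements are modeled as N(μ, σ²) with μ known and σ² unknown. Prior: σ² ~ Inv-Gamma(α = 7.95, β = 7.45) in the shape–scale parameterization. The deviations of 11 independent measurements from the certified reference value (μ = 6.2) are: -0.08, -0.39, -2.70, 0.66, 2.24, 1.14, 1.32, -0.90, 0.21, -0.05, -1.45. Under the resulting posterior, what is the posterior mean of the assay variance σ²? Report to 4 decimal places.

1.3575

With known mean μ and an Inverse-Gamma(α, β) prior on σ², the Normal likelihood is conjugate: posterior is Inv-Gamma(α + n/2, β + Σ(xᵢ−μ)²/2).
Σ(xᵢ−μ)² = (-0.08)² + (-0.39)² + (-2.70)² + (0.66)² + (2.24)² + (1.14)² + (1.32)² + (-0.90)² + (0.21)² + (-0.05)² + (-1.45)² = 18.9028.
Posterior: Inv-Gamma(7.95 + 11/2, 7.45 + 18.9028/2) = Inv-Gamma(13.45, 16.90140).
E[σ²|data] = β/(α−1) = 16.90140/12.45 = 1.3575.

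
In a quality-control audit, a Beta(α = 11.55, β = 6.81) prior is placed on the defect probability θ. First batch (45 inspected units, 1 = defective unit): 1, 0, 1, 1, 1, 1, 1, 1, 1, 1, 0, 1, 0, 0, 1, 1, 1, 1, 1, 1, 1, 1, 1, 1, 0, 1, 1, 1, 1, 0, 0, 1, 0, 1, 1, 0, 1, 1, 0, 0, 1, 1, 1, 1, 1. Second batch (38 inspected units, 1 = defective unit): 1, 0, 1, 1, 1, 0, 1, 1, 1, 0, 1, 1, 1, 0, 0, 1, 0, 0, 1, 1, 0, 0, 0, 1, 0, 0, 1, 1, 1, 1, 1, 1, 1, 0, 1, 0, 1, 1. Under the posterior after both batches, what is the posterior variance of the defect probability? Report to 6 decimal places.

The Beta prior is conjugate to a Binomial/Bernoulli likelihood; the update adds successes to α and failures to β.
After batch 1: Beta(11.55+34, 6.81+11) = Beta(45.55, 17.81).
After batch 2: Beta(45.55+24, 17.81+14) = Beta(69.55, 31.81).
Var = αβ/((α+β)²(α+β+1)) = 69.55·31.81/(101.36²·102.36) = 0.002104.

0.002104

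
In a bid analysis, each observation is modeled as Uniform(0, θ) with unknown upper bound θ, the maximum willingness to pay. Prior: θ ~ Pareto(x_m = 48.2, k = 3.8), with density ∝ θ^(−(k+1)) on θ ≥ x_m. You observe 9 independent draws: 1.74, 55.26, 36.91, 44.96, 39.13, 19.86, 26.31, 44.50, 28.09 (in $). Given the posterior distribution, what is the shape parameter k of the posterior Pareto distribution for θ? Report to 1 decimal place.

12.8

A Pareto(scale x_m, shape k) prior on the upper bound θ of Uniform(0, θ) is conjugate: posterior is Pareto(max(x_m, max xᵢ), k + n).
Sample maximum = 55.26; prior scale x_m = 48.2 → posterior scale = max = 55.26.
Posterior shape = 3.8 + 9 = 12.8.
Posterior shape k = 12.8.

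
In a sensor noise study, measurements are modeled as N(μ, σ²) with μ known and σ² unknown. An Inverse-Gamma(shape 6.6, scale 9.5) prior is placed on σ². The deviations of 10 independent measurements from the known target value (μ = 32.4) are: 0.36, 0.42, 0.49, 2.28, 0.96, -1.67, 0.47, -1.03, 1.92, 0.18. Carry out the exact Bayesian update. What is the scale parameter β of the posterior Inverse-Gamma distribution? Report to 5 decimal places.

With known mean μ and an Inverse-Gamma(α, β) prior on σ², the Normal likelihood is conjugate: posterior is Inv-Gamma(α + n/2, β + Σ(xᵢ−μ)²/2).
Σ(xᵢ−μ)² = (0.36)² + (0.42)² + (0.49)² + (2.28)² + (0.96)² + (-1.67)² + (0.47)² + (-1.03)² + (1.92)² + (0.18)² = 14.4556.
Posterior: Inv-Gamma(6.6 + 10/2, 9.5 + 14.4556/2) = Inv-Gamma(11.60, 16.72780).
Posterior β = 16.72780.

16.72780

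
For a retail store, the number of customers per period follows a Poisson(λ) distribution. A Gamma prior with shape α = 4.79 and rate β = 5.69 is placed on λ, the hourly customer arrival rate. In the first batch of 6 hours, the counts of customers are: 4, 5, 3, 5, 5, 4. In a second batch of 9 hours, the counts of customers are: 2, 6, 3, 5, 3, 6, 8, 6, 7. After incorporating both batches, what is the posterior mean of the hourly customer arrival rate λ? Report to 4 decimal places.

With a Gamma(shape α, rate β) prior, the Poisson likelihood is conjugate: the posterior is Gamma(α + ΣXᵢ, β + n).
Batch 1: sum of counts S = 26 over n = 6 hours.
After batch 1: Gamma(α+S, β+n) = Gamma(4.79+26, 5.69+6) = Gamma(30.79, 11.69).
Batch 2: sum of counts S = 46 over n = 9 hours.
After batch 2: Gamma(α+S, β+n) = Gamma(30.79+46, 11.69+9) = Gamma(76.79, 20.69).
Posterior mean = α/β = 76.79/20.69 = 3.7115.

3.7115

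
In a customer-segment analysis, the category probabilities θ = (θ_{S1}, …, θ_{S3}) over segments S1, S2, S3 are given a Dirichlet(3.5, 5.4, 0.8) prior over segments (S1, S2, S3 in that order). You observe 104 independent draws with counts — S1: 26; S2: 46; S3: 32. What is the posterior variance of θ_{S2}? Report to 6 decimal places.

The Dirichlet prior is conjugate to the Multinomial likelihood: each posterior αⱼ = prior αⱼ + observed count nⱼ.
Posterior concentration: (29.5, 51.4, 32.8), total = 113.7.
Var[θ_j] = α_j(Σα−α_j)/((Σα)²(Σα+1)) = 51.4·62.3/(113.7²·114.7) = 0.002160.

0.002160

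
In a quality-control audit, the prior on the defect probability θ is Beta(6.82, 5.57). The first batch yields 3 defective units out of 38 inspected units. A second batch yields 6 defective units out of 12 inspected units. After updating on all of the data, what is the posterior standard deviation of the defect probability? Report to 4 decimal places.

0.0546

The Beta prior is conjugate to a Binomial/Bernoulli likelihood; the update adds successes to α and failures to β.
After batch 1: Beta(6.82+3, 5.57+35) = Beta(9.82, 40.57).
After batch 2: Beta(9.82+6, 40.57+6) = Beta(15.82, 46.57).
Var = αβ/((α+β)²(α+β+1)) = 15.82·46.57/(62.39²·63.39) = 0.00298581; SD = √0.00298581 = 0.0546.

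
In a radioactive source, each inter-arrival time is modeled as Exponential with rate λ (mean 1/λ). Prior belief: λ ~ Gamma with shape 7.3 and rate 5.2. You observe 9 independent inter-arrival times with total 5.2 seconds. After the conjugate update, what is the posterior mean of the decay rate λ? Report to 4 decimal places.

With a Gamma(shape α, rate β) prior on the exponential rate λ, the posterior after n observations with total T = Σxᵢ is Gamma(α+n, β+T).
Posterior: Gamma(7.3+9, 5.2+5.2) = Gamma(16.3, 10.4).
Posterior mean of λ = α/β = 16.3/10.4 = 1.5673.

1.5673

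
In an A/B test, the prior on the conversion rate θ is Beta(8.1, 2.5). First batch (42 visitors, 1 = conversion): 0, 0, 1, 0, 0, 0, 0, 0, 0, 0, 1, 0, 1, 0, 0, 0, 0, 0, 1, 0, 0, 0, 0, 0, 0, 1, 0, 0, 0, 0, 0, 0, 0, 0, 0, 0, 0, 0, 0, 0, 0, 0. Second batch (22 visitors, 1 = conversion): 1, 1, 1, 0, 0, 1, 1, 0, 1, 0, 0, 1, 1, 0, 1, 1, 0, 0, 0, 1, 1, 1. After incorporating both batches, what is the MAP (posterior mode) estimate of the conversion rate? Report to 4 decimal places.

0.3457

The Beta prior is conjugate to a Binomial/Bernoulli likelihood; the update adds successes to α and failures to β.
After batch 1: Beta(8.1+5, 2.5+37) = Beta(13.1, 39.5).
After batch 2: Beta(13.1+13, 39.5+9) = Beta(26.1, 48.5).
Mode of Beta(a,b) for a,b>1 is (a−1)/(a+b−2) = 25.1/72.6 = 0.3457.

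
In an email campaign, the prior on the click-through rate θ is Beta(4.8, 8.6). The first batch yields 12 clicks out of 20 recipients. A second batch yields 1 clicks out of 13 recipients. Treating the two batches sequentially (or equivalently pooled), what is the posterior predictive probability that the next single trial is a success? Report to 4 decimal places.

The Beta prior is conjugate to a Binomial/Bernoulli likelihood; the update adds successes to α and failures to β.
After batch 1: Beta(4.8+12, 8.6+8) = Beta(16.8, 16.6).
After batch 2: Beta(16.8+1, 16.6+12) = Beta(17.8, 28.6).
For a single future Bernoulli trial, P(success | data) = α/(α+β) = 0.3836.

0.3836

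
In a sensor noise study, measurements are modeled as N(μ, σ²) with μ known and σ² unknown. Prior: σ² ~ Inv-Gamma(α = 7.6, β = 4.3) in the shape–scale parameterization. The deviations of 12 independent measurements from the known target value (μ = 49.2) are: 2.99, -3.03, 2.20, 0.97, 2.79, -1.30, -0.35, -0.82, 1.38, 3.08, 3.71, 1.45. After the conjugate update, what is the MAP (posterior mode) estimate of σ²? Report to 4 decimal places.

2.3982

With known mean μ and an Inverse-Gamma(α, β) prior on σ², the Normal likelihood is conjugate: posterior is Inv-Gamma(α + n/2, β + Σ(xᵢ−μ)²/2).
Σ(xᵢ−μ)² = (2.99)² + (-3.03)² + (2.20)² + (0.97)² + (2.79)² + (-1.30)² + (-0.35)² + (-0.82)² + (1.38)² + (3.08)² + (3.71)² + (1.45)² = 61.4283.
Posterior: Inv-Gamma(7.6 + 12/2, 4.3 + 61.4283/2) = Inv-Gamma(13.60, 35.01415).
Mode = β/(α+1) = 35.01415/14.60 = 2.3982.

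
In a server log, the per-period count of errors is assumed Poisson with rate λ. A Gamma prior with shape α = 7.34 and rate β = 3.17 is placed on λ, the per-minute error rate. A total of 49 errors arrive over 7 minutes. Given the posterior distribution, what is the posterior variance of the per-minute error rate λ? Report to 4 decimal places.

0.5447

With a Gamma(shape α, rate β) prior, the Poisson likelihood is conjugate: the posterior is Gamma(α + ΣXᵢ, β + n).
Posterior: Gamma(α+S, β+n) = Gamma(7.34+49, 3.17+7) = Gamma(56.34, 10.17).
Var = α/β² = 56.34/10.17² = 0.5447.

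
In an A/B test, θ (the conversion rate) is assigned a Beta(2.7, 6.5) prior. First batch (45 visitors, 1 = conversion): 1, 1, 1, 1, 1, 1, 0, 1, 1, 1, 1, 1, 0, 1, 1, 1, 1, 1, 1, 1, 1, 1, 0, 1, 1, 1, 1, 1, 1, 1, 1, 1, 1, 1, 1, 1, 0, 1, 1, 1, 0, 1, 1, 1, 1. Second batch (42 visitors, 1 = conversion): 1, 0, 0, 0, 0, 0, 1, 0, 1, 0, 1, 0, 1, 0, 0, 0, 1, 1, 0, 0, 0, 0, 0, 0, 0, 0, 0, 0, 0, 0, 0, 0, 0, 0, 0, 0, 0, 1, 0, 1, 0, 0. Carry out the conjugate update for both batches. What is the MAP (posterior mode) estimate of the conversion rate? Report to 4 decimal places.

0.5382

The Beta prior is conjugate to a Binomial/Bernoulli likelihood; the update adds successes to α and failures to β.
After batch 1: Beta(2.7+40, 6.5+5) = Beta(42.7, 11.5).
After batch 2: Beta(42.7+9, 11.5+33) = Beta(51.7, 44.5).
Mode of Beta(a,b) for a,b>1 is (a−1)/(a+b−2) = 50.7/94.2 = 0.5382.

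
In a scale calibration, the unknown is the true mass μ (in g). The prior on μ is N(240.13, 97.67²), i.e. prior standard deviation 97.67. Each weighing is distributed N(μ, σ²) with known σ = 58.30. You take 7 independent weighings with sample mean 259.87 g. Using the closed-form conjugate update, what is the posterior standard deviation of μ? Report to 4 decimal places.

21.4951

For Normal data with known variance σ², a Normal(μ₀, σ₀²) prior on μ is conjugate. Posterior precision = 1/σ₀² + n/σ²; posterior mean is the precision-weighted average of μ₀ and x̄.
σ₀² = 97.67² = 9539.4289, σ² = 58.30² = 3398.89; σ² + n·σ₀² = 3398.89 + 7·9539.4289 = 70174.8923.
Posterior precision = 1/σ₀² + n/σ² = 1/9539.4289 + 7/3398.89 = (σ² + n·σ₀²)/(σ₀²σ²) = 70174.8923/(9539.4289·3398.89); posterior variance σₙ² = σ₀²σ²/(σ² + n·σ₀²) = 9539.4289·3398.89/70174.8923 = 462.038037.
Posterior SD = √σₙ² = √(9539.4289·3398.89/70174.8923) = 21.4951.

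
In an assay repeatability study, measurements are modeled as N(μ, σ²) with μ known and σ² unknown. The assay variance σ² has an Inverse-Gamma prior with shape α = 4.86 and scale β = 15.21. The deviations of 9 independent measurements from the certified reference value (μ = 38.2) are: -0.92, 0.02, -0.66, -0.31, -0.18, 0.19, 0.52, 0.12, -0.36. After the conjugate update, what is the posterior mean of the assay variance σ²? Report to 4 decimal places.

1.9307

With known mean μ and an Inverse-Gamma(α, β) prior on σ², the Normal likelihood is conjugate: posterior is Inv-Gamma(α + n/2, β + Σ(xᵢ−μ)²/2).
Σ(xᵢ−μ)² = (-0.92)² + (0.02)² + (-0.66)² + (-0.31)² + (-0.18)² + (0.19)² + (0.52)² + (0.12)² + (-0.36)² = 1.8614.
Posterior: Inv-Gamma(4.86 + 9/2, 15.21 + 1.8614/2) = Inv-Gamma(9.36, 16.14070).
E[σ²|data] = β/(α−1) = 16.14070/8.36 = 1.9307.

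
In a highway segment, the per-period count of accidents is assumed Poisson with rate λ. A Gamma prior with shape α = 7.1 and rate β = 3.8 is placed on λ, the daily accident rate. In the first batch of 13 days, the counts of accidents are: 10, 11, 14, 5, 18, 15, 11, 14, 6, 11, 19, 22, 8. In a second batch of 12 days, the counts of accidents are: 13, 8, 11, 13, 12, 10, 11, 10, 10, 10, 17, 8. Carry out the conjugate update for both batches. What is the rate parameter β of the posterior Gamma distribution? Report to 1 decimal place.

With a Gamma(shape α, rate β) prior, the Poisson likelihood is conjugate: the posterior is Gamma(α + ΣXᵢ, β + n).
Batch 1: sum of counts S = 164 over n = 13 days.
After batch 1: Gamma(α+S, β+n) = Gamma(7.1+164, 3.8+13) = Gamma(171.1, 16.8).
Batch 2: sum of counts S = 133 over n = 12 days.
After batch 2: Gamma(α+S, β+n) = Gamma(171.1+133, 16.8+12) = Gamma(304.1, 28.8).
Posterior β = 28.8.

28.8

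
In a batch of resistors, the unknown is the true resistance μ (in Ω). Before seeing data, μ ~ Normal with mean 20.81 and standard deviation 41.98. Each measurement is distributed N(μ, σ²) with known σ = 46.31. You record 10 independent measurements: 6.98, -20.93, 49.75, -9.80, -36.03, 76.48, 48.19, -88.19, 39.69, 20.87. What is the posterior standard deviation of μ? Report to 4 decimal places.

13.8273

For Normal data with known variance σ², a Normal(μ₀, σ₀²) prior on μ is conjugate. Posterior precision = 1/σ₀² + n/σ²; posterior mean is the precision-weighted average of μ₀ and x̄.
σ₀² = 41.98² = 1762.3204, σ² = 46.31² = 2144.6161; σ² + n·σ₀² = 2144.6161 + 10·1762.3204 = 19767.8201.
Posterior precision = 1/σ₀² + n/σ² = 1/1762.3204 + 10/2144.6161 = (σ² + n·σ₀²)/(σ₀²σ²) = 19767.8201/(1762.3204·2144.6161); posterior variance σₙ² = σ₀²σ²/(σ² + n·σ₀²) = 1762.3204·2144.6161/19767.8201 = 191.194612.
Posterior SD = √σₙ² = √(1762.3204·2144.6161/19767.8201) = 13.8273.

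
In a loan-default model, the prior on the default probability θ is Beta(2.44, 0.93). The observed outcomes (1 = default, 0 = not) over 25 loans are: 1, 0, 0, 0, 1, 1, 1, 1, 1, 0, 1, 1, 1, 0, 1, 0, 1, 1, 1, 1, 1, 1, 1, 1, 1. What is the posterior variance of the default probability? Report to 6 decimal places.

0.006285

The Beta prior is conjugate to a Binomial/Bernoulli likelihood; the update adds successes to α and failures to β.
Posterior: Beta(α+k, β+n−k) = Beta(2.44+19, 0.93+6) = Beta(21.44, 6.93).
Var = αβ/((α+β)²(α+β+1)) = 21.44·6.93/(28.37²·29.37) = 0.006285.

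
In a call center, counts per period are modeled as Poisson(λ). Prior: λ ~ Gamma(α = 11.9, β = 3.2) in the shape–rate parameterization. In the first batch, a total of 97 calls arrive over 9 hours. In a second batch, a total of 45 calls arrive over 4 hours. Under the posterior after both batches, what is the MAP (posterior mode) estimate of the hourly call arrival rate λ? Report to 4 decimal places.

With a Gamma(shape α, rate β) prior, the Poisson likelihood is conjugate: the posterior is Gamma(α + ΣXᵢ, β + n).
After batch 1: Gamma(α+S, β+n) = Gamma(11.9+97, 3.2+9) = Gamma(108.9, 12.2).
After batch 2: Gamma(α+S, β+n) = Gamma(108.9+45, 12.2+4) = Gamma(153.9, 16.2).
Mode of Gamma(α,β) for α≥1 is (α−1)/β = 152.9/16.2 = 9.4383.

9.4383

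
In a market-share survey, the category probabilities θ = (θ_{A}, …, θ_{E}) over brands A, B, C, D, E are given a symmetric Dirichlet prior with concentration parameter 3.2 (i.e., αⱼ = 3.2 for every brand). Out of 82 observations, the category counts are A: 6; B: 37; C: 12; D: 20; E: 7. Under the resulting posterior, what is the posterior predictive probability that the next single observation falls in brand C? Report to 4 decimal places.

0.1551

The Dirichlet prior is conjugate to the Multinomial likelihood: each posterior αⱼ = prior αⱼ + observed count nⱼ.
Posterior concentration: (9.2, 40.2, 15.2, 23.2, 10.2), total = 98.0.
P(next = C | data) = α_{C}/Σα = 0.1551.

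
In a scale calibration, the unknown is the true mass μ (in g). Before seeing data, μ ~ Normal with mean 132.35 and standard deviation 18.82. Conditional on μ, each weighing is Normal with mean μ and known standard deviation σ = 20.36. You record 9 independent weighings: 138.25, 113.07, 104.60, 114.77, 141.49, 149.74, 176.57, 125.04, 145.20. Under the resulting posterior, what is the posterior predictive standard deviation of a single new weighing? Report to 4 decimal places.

21.3375

For Normal data with known variance σ², a Normal(μ₀, σ₀²) prior on μ is conjugate. Posterior precision = 1/σ₀² + n/σ²; posterior mean is the precision-weighted average of μ₀ and x̄.
σ₀² = 18.82² = 354.1924, σ² = 20.36² = 414.5296; σ² + n·σ₀² = 414.5296 + 9·354.1924 = 3602.2612.
Posterior precision = 1/σ₀² + n/σ² = 1/354.1924 + 9/414.5296 = (σ² + n·σ₀²)/(σ₀²σ²) = 3602.2612/(354.1924·414.5296); posterior variance σₙ² = σ₀²σ²/(σ² + n·σ₀²) = 354.1924·414.5296/3602.2612 = 40.758631.
Predictive variance for one new observation = σₙ² + σ² = 354.1924·414.5296/3602.2612 + 414.5296 = σ²·(σ₀² + 3602.2612)/3602.2612 = 414.5296·3956.4536/3602.2612 = 455.288231; SD = √(414.5296·3956.4536/3602.2612) = 21.3375.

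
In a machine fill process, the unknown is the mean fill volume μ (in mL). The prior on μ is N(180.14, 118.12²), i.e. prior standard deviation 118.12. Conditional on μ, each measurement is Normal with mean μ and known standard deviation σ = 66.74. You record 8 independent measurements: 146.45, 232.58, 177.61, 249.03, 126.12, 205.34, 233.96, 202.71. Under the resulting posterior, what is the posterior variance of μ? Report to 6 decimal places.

For Normal data with known variance σ², a Normal(μ₀, σ₀²) prior on μ is conjugate. Posterior precision = 1/σ₀² + n/σ²; posterior mean is the precision-weighted average of μ₀ and x̄.
σ₀² = 118.12² = 13952.3344, σ² = 66.74² = 4454.2276; σ² + n·σ₀² = 4454.2276 + 8·13952.3344 = 116072.9028.
Posterior precision = 1/σ₀² + n/σ² = 1/13952.3344 + 8/4454.2276 = (σ² + n·σ₀²)/(σ₀²σ²) = 116072.9028/(13952.3344·4454.2276); posterior variance σₙ² = σ₀²σ²/(σ² + n·σ₀²) = 13952.3344·4454.2276/116072.9028 = 535.412413.

535.412413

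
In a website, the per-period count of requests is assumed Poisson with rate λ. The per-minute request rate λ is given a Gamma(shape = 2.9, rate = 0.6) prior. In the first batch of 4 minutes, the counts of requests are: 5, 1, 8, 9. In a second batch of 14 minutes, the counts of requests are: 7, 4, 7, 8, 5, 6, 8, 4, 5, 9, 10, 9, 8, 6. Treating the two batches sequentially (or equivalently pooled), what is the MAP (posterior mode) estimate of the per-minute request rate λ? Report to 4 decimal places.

With a Gamma(shape α, rate β) prior, the Poisson likelihood is conjugate: the posterior is Gamma(α + ΣXᵢ, β + n).
Batch 1: sum of counts S = 23 over n = 4 minutes.
After batch 1: Gamma(α+S, β+n) = Gamma(2.9+23, 0.6+4) = Gamma(25.9, 4.6).
Batch 2: sum of counts S = 96 over n = 14 minutes.
After batch 2: Gamma(α+S, β+n) = Gamma(25.9+96, 4.6+14) = Gamma(121.9, 18.6).
Mode of Gamma(α,β) for α≥1 is (α−1)/β = 120.9/18.6 = 6.5000.

6.5000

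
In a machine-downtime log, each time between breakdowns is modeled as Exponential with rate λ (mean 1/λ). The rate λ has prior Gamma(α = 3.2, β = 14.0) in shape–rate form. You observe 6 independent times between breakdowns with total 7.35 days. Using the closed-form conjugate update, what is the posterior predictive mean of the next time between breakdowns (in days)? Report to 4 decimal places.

With a Gamma(shape α, rate β) prior on the exponential rate λ, the posterior after n observations with total T = Σxᵢ is Gamma(α+n, β+T).
Posterior: Gamma(3.2+6, 14.0+7.35) = Gamma(9.2, 21.35).
The predictive distribution for the next observation is Lomax; its mean is β/(α−1) = 21.35/8.2 = 2.6037.

2.6037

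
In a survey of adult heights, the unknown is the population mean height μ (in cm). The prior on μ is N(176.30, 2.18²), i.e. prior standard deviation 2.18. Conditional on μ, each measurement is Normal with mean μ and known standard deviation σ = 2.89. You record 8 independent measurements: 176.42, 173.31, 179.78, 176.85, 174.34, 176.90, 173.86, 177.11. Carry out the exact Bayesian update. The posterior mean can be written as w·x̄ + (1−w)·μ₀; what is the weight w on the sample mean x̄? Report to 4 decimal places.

For Normal data with known variance σ², a Normal(μ₀, σ₀²) prior on μ is conjugate. Posterior precision = 1/σ₀² + n/σ²; posterior mean is the precision-weighted average of μ₀ and x̄.
σ₀² = 2.18² = 4.7524, σ² = 2.89² = 8.3521. Prior precision 1/σ₀² = 1/4.7524; data precision n/σ² = 8/8.3521.
w = (n/σ²)/(1/σ₀² + n/σ²) = n·σ₀²/(σ² + n·σ₀²) = 8·4.7524/(8.3521 + 8·4.7524) = 38.0192/46.3713 = 0.8199.

0.8199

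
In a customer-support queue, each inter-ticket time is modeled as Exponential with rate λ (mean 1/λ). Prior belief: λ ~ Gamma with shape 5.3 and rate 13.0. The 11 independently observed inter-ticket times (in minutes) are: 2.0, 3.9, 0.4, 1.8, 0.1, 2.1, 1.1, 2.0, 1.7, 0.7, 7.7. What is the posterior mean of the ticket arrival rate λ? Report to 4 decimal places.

With a Gamma(shape α, rate β) prior on the exponential rate λ, the posterior after n observations with total T = Σxᵢ is Gamma(α+n, β+T).
Sum of observations T = 23.5 minutes; n = 11.
Posterior: Gamma(5.3+11, 13.0+23.5) = Gamma(16.3, 36.5).
Posterior mean of λ = α/β = 16.3/36.5 = 0.4466.

0.4466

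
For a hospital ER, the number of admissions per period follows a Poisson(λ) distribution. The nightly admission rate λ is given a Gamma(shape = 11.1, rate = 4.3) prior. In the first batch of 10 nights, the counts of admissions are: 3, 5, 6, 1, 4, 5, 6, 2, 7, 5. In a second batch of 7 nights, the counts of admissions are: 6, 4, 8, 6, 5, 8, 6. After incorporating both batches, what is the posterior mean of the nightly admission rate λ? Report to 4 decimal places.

With a Gamma(shape α, rate β) prior, the Poisson likelihood is conjugate: the posterior is Gamma(α + ΣXᵢ, β + n).
Batch 1: sum of counts S = 44 over n = 10 nights.
After batch 1: Gamma(α+S, β+n) = Gamma(11.1+44, 4.3+10) = Gamma(55.1, 14.3).
Batch 2: sum of counts S = 43 over n = 7 nights.
After batch 2: Gamma(α+S, β+n) = Gamma(55.1+43, 14.3+7) = Gamma(98.1, 21.3).
Posterior mean = α/β = 98.1/21.3 = 4.6056.

4.6056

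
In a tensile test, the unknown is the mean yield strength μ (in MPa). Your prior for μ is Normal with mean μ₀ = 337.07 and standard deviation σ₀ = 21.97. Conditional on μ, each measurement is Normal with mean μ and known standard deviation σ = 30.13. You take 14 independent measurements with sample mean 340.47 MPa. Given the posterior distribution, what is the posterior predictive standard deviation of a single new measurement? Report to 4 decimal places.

31.0641

For Normal data with known variance σ², a Normal(μ₀, σ₀²) prior on μ is conjugate. Posterior precision = 1/σ₀² + n/σ²; posterior mean is the precision-weighted average of μ₀ and x̄.
σ₀² = 21.97² = 482.6809, σ² = 30.13² = 907.8169; σ² + n·σ₀² = 907.8169 + 14·482.6809 = 7665.3495.
Posterior precision = 1/σ₀² + n/σ² = 1/482.6809 + 14/907.8169 = (σ² + n·σ₀²)/(σ₀²σ²) = 7665.3495/(482.6809·907.8169); posterior variance σₙ² = σ₀²σ²/(σ² + n·σ₀²) = 482.6809·907.8169/7665.3495 = 57.164501.
Predictive variance for one new observation = σₙ² + σ² = 482.6809·907.8169/7665.3495 + 907.8169 = σ²·(σ₀² + 7665.3495)/7665.3495 = 907.8169·8148.0304/7665.3495 = 964.981401; SD = √(907.8169·8148.0304/7665.3495) = 31.0641.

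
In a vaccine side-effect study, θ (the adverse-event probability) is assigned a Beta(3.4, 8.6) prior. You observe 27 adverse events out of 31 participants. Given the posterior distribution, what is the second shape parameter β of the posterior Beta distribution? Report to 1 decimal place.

The Beta prior is conjugate to a Binomial/Bernoulli likelihood; the update adds successes to α and failures to β.
Posterior: Beta(α+k, β+n−k) = Beta(3.4+27, 8.6+4) = Beta(30.4, 12.6).
Posterior β = 12.6.

12.6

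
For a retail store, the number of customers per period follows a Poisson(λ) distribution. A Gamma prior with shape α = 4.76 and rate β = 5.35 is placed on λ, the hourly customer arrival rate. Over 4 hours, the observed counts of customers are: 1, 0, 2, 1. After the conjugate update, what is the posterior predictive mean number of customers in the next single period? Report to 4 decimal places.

0.9369

With a Gamma(shape α, rate β) prior, the Poisson likelihood is conjugate: the posterior is Gamma(α + ΣXᵢ, β + n).
Sum of counts S = 4 over n = 4 hours.
Posterior: Gamma(α+S, β+n) = Gamma(4.76+4, 5.35+4) = Gamma(8.76, 9.35).
The predictive distribution for one future period is NegBinom with mean α/β = 0.9369.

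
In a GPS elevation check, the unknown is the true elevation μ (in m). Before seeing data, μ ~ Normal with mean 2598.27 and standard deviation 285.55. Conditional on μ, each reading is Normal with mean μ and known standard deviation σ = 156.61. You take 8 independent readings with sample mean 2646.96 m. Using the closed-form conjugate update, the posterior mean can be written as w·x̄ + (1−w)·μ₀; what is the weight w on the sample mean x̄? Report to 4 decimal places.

For Normal data with known variance σ², a Normal(μ₀, σ₀²) prior on μ is conjugate. Posterior precision = 1/σ₀² + n/σ²; posterior mean is the precision-weighted average of μ₀ and x̄.
σ₀² = 285.55² = 81538.8025, σ² = 156.61² = 24526.6921. Prior precision 1/σ₀² = 1/81538.8025; data precision n/σ² = 8/24526.6921.
w = (n/σ²)/(1/σ₀² + n/σ²) = n·σ₀²/(σ² + n·σ₀²) = 8·81538.8025/(24526.6921 + 8·81538.8025) = 652310.42/676837.1121 = 0.9638.

0.9638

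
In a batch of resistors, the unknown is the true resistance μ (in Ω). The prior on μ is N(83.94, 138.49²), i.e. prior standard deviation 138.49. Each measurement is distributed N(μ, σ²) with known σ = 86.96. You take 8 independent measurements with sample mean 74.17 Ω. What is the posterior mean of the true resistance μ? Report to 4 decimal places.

74.6289

For Normal data with known variance σ², a Normal(μ₀, σ₀²) prior on μ is conjugate. Posterior precision = 1/σ₀² + n/σ²; posterior mean is the precision-weighted average of μ₀ and x̄.
n·x̄ = 8·74.17 = 593.36.
σ₀² = 138.49² = 19179.4801, σ² = 86.96² = 7562.0416; σ² + n·σ₀² = 7562.0416 + 8·19179.4801 = 160997.8824.
Posterior mean = (μ₀/σ₀² + n·x̄/σ²)/(1/σ₀² + n/σ²) = (σ²·μ₀ + σ₀²·n·x̄)/(σ² + n·σ₀²) = (7562.0416·83.94 + 19179.4801·593.36)/160997.8824 = 12015094.08404/160997.8824 = 74.6289.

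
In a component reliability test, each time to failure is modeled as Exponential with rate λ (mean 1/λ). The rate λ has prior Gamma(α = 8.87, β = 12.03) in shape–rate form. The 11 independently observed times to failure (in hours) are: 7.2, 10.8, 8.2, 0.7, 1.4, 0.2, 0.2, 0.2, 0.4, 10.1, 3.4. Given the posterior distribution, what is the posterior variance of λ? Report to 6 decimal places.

With a Gamma(shape α, rate β) prior on the exponential rate λ, the posterior after n observations with total T = Σxᵢ is Gamma(α+n, β+T).
Sum of observations T = 42.8 hours; n = 11.
Posterior: Gamma(8.87+11, 12.03+42.8) = Gamma(19.87, 54.83).
Var = α/β² = 0.006609.

0.006609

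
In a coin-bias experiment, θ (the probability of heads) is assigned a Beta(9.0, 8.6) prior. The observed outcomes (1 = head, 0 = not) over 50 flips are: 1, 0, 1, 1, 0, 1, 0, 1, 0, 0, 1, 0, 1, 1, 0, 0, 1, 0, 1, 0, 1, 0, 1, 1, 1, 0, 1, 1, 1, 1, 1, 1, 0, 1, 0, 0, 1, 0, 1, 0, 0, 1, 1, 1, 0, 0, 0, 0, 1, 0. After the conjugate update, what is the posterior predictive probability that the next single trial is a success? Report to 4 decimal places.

The Beta prior is conjugate to a Binomial/Bernoulli likelihood; the update adds successes to α and failures to β.
Posterior: Beta(α+k, β+n−k) = Beta(9.0+27, 8.6+23) = Beta(36.0, 31.6).
For a single future Bernoulli trial, P(success | data) = α/(α+β) = 0.5325.

0.5325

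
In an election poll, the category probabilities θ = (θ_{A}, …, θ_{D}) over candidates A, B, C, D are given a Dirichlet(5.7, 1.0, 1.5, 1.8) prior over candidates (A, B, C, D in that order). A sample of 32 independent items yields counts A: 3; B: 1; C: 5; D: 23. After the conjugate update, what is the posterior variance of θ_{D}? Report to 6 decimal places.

The Dirichlet prior is conjugate to the Multinomial likelihood: each posterior αⱼ = prior αⱼ + observed count nⱼ.
Posterior concentration: (8.7, 2.0, 6.5, 24.8), total = 42.0.
Var[θ_j] = α_j(Σα−α_j)/((Σα)²(Σα+1)) = 24.8·17.2/(42.0²·43.0) = 0.005624.

0.005624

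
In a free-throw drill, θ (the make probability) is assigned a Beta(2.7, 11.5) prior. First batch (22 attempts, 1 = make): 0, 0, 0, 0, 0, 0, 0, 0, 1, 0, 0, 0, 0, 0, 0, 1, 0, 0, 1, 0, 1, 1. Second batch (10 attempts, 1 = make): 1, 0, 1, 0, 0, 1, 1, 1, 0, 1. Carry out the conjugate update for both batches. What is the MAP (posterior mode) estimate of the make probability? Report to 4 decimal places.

0.2873

The Beta prior is conjugate to a Binomial/Bernoulli likelihood; the update adds successes to α and failures to β.
After batch 1: Beta(2.7+5, 11.5+17) = Beta(7.7, 28.5).
After batch 2: Beta(7.7+6, 28.5+4) = Beta(13.7, 32.5).
Mode of Beta(a,b) for a,b>1 is (a−1)/(a+b−2) = 12.7/44.2 = 0.2873.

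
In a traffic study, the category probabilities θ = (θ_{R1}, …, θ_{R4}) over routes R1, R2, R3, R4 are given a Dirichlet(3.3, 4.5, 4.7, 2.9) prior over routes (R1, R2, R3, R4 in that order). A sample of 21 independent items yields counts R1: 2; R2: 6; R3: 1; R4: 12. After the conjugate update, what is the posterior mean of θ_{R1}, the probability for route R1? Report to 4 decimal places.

0.1456

The Dirichlet prior is conjugate to the Multinomial likelihood: each posterior αⱼ = prior αⱼ + observed count nⱼ.
Posterior concentration: (5.3, 10.5, 5.7, 14.9), total = 36.4.
E[θ_{R1}|data] = α_{R1}/Σα = 5.3/36.4 = 0.1456.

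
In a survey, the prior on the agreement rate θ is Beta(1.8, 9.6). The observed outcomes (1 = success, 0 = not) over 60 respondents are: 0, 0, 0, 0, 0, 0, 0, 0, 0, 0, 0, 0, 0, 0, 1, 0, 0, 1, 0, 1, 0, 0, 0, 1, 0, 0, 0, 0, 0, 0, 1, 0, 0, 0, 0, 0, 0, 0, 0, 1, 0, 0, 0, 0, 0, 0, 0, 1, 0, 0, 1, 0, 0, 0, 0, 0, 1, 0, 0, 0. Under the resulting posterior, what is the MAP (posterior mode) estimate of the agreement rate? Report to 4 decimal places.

The Beta prior is conjugate to a Binomial/Bernoulli likelihood; the update adds successes to α and failures to β.
Posterior: Beta(α+k, β+n−k) = Beta(1.8+9, 9.6+51) = Beta(10.8, 60.6).
Mode of Beta(a,b) for a,b>1 is (a−1)/(a+b−2) = 9.8/69.4 = 0.1412.

0.1412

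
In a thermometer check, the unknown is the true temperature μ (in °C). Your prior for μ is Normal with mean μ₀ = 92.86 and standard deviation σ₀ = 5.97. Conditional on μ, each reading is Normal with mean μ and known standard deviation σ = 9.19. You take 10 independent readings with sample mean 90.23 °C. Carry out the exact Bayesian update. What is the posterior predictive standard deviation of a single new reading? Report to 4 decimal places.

For Normal data with known variance σ², a Normal(μ₀, σ₀²) prior on μ is conjugate. Posterior precision = 1/σ₀² + n/σ²; posterior mean is the precision-weighted average of μ₀ and x̄.
σ₀² = 5.97² = 35.6409, σ² = 9.19² = 84.4561; σ² + n·σ₀² = 84.4561 + 10·35.6409 = 440.8651.
Posterior precision = 1/σ₀² + n/σ² = 1/35.6409 + 10/84.4561 = (σ² + n·σ₀²)/(σ₀²σ²) = 440.8651/(35.6409·84.4561); posterior variance σₙ² = σ₀²σ²/(σ² + n·σ₀²) = 35.6409·84.4561/440.8651 = 6.827693.
Predictive variance for one new observation = σₙ² + σ² = 35.6409·84.4561/440.8651 + 84.4561 = σ²·(σ₀² + 440.8651)/440.8651 = 84.4561·476.506/440.8651 = 91.283793; SD = √(84.4561·476.506/440.8651) = 9.5543.

9.5543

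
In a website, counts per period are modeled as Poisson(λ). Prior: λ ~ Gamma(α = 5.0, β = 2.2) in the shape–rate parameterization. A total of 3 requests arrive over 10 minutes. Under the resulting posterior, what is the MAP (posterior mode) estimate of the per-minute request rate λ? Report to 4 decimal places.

With a Gamma(shape α, rate β) prior, the Poisson likelihood is conjugate: the posterior is Gamma(α + ΣXᵢ, β + n).
Posterior: Gamma(α+S, β+n) = Gamma(5.0+3, 2.2+10) = Gamma(8.0, 12.2).
Mode of Gamma(α,β) for α≥1 is (α−1)/β = 7.0/12.2 = 0.5738.

0.5738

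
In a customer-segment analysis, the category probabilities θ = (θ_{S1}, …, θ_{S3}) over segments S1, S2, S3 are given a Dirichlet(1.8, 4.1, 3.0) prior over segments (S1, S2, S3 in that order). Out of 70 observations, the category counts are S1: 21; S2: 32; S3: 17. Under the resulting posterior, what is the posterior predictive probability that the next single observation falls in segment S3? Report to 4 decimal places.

The Dirichlet prior is conjugate to the Multinomial likelihood: each posterior αⱼ = prior αⱼ + observed count nⱼ.
Posterior concentration: (22.8, 36.1, 20.0), total = 78.9.
P(next = S3 | data) = α_{S3}/Σα = 0.2535.

0.2535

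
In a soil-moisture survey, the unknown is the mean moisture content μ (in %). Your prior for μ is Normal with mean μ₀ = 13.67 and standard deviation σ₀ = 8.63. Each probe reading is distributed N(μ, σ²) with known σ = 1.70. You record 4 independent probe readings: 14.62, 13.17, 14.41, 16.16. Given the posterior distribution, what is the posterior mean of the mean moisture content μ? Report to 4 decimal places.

14.5812

For Normal data with known variance σ², a Normal(μ₀, σ₀²) prior on μ is conjugate. Posterior precision = 1/σ₀² + n/σ²; posterior mean is the precision-weighted average of μ₀ and x̄.
Σxᵢ = 14.62 + 13.17 + 14.41 + 16.16 = 58.36, so n·x̄ = 58.36.
σ₀² = 8.63² = 74.4769, σ² = 1.70² = 2.89; σ² + n·σ₀² = 2.89 + 4·74.4769 = 300.7976.
Posterior mean = (μ₀/σ₀² + n·x̄/σ²)/(1/σ₀² + n/σ²) = (σ²·μ₀ + σ₀²·n·x̄)/(σ² + n·σ₀²) = (2.89·13.67 + 74.4769·58.36)/300.7976 = 4385.978184/300.7976 = 14.5812.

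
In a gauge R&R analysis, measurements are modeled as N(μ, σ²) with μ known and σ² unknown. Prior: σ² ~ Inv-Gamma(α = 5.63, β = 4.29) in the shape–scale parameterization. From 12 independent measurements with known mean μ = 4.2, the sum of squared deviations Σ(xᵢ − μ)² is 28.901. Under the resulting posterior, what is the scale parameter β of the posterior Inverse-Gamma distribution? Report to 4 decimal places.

With known mean μ and an Inverse-Gamma(α, β) prior on σ², the Normal likelihood is conjugate: posterior is Inv-Gamma(α + n/2, β + Σ(xᵢ−μ)²/2).
Posterior: Inv-Gamma(5.63 + 12/2, 4.29 + 28.901/2) = Inv-Gamma(11.63, 18.7405).
Posterior β = 18.7405.

18.7405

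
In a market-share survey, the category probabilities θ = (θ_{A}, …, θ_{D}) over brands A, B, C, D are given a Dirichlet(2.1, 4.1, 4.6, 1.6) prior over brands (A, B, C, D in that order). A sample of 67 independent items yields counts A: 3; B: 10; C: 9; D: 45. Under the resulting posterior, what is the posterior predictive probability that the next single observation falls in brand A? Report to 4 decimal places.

The Dirichlet prior is conjugate to the Multinomial likelihood: each posterior αⱼ = prior αⱼ + observed count nⱼ.
Posterior concentration: (5.1, 14.1, 13.6, 46.6), total = 79.4.
P(next = A | data) = α_{A}/Σα = 0.0642.

0.0642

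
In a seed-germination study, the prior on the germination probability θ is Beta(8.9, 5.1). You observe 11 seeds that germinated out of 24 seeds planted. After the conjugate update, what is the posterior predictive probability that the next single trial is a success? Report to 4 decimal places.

0.5237

The Beta prior is conjugate to a Binomial/Bernoulli likelihood; the update adds successes to α and failures to β.
Posterior: Beta(α+k, β+n−k) = Beta(8.9+11, 5.1+13) = Beta(19.9, 18.1).
For a single future Bernoulli trial, P(success | data) = α/(α+β) = 0.5237.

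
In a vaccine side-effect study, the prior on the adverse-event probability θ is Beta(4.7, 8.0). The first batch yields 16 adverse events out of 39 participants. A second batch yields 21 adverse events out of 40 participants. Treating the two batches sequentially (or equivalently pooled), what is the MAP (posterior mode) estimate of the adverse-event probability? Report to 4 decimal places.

The Beta prior is conjugate to a Binomial/Bernoulli likelihood; the update adds successes to α and failures to β.
After batch 1: Beta(4.7+16, 8.0+23) = Beta(20.7, 31.0).
After batch 2: Beta(20.7+21, 31.0+19) = Beta(41.7, 50.0).
Mode of Beta(a,b) for a,b>1 is (a−1)/(a+b−2) = 40.7/89.7 = 0.4537.

0.4537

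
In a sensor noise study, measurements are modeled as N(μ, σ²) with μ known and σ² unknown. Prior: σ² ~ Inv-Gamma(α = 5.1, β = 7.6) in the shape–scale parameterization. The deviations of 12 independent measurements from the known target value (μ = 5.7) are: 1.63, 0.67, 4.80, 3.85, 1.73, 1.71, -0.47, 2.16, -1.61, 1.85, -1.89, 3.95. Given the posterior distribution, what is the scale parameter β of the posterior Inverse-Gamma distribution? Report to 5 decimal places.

46.08050

With known mean μ and an Inverse-Gamma(α, β) prior on σ², the Normal likelihood is conjugate: posterior is Inv-Gamma(α + n/2, β + Σ(xᵢ−μ)²/2).
Σ(xᵢ−μ)² = (1.63)² + (0.67)² + (4.80)² + (3.85)² + (1.73)² + (1.71)² + (-0.47)² + (2.16)² + (-1.61)² + (1.85)² + (-1.89)² + (3.95)² = 76.9610.
Posterior: Inv-Gamma(5.1 + 12/2, 7.6 + 76.9610/2) = Inv-Gamma(11.10, 46.08050).
Posterior β = 46.08050.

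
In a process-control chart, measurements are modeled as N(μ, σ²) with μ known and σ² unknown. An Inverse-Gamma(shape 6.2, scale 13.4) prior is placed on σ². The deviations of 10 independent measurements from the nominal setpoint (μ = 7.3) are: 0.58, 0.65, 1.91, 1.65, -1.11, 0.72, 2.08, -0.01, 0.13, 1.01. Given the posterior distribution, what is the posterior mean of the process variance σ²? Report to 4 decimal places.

With known mean μ and an Inverse-Gamma(α, β) prior on σ², the Normal likelihood is conjugate: posterior is Inv-Gamma(α + n/2, β + Σ(xᵢ−μ)²/2).
Σ(xᵢ−μ)² = (0.58)² + (0.65)² + (1.91)² + (1.65)² + (-1.11)² + (0.72)² + (2.08)² + (-0.01)² + (0.13)² + (1.01)² = 14.2435.
Posterior: Inv-Gamma(6.2 + 10/2, 13.4 + 14.2435/2) = Inv-Gamma(11.20, 20.52175).
E[σ²|data] = β/(α−1) = 20.52175/10.20 = 2.0119.

2.0119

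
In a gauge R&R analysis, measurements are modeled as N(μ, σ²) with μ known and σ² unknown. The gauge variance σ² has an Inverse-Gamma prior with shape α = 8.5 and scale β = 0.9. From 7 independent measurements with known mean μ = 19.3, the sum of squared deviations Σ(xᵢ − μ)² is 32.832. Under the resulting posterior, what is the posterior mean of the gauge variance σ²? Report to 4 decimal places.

With known mean μ and an Inverse-Gamma(α, β) prior on σ², the Normal likelihood is conjugate: posterior is Inv-Gamma(α + n/2, β + Σ(xᵢ−μ)²/2).
Posterior: Inv-Gamma(8.5 + 7/2, 0.9 + 32.832/2) = Inv-Gamma(12.00, 17.3160).
E[σ²|data] = β/(α−1) = 17.3160/11.00 = 1.5742.

1.5742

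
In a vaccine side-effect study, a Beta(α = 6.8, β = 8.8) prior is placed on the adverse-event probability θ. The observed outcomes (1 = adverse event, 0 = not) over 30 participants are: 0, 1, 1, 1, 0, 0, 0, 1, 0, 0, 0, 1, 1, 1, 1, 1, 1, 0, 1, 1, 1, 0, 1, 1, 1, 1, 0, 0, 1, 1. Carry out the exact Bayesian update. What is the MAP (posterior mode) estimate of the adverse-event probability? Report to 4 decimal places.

0.5688

The Beta prior is conjugate to a Binomial/Bernoulli likelihood; the update adds successes to α and failures to β.
Posterior: Beta(α+k, β+n−k) = Beta(6.8+19, 8.8+11) = Beta(25.8, 19.8).
Mode of Beta(a,b) for a,b>1 is (a−1)/(a+b−2) = 24.8/43.6 = 0.5688.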